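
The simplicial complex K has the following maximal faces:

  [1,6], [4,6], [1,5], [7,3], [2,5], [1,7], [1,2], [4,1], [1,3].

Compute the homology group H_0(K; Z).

H_0 ≅ Z.

Take the total order 1 < 2 < 3 < 4 < 5 < 6 < 7 on the vertex set. Then K (dimension 1) consists of the simplices:

  0-simplices (7): [1], [2], [3], [4], [5], [6], [7]
  1-simplices (9): [1,2], [1,3], [1,4], [1,5], [1,6], [1,7], [2,5], [3,7], [4,6]

so the chain groups are C_0 ≅ Z^7, C_1 ≅ Z^9.

∂_1: C_1 → C_0 sends each edge [p,q] (with p < q) to q − p.
The 7×9 boundary matrix has rank 6 and Smith normal form diag(1,1,1,1,1,1).

Computing H_k = (kernel of ∂_k) / (image of ∂_{k+1}):

  H_0: rank C_0 − rank ∂_1 = 7 − 6 = 1, and the invariant factors of ∂_1 are all 1, so H_0 ≅ Z.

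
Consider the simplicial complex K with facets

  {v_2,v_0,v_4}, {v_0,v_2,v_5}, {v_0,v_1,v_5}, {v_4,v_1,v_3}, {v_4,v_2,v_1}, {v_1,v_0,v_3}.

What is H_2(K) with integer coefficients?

H_2 ≅ 0.

Order the vertices as v_0 < v_1 < v_2 < v_3 < v_4 < v_5. Listing each simplex with vertices in this order, K has dimension 2 with simplices:

  0-simplices (6): [v_0], [v_1], [v_2], [v_3], [v_4], [v_5]
  1-simplices (12): [v_0,v_1], [v_0,v_2], [v_0,v_3], [v_0,v_4], [v_0,v_5], [v_1,v_2], [v_1,v_3], [v_1,v_4], [v_1,v_5], [v_2,v_4], [v_2,v_5], [v_3,v_4]
  2-simplices (6): [v_0,v_1,v_3], [v_0,v_1,v_5], [v_0,v_2,v_4], [v_0,v_2,v_5], [v_1,v_2,v_4], [v_1,v_3,v_4]

so the chain groups are C_0 ≅ Z^6, C_1 ≅ Z^12, C_2 ≅ Z^6.

The boundary map ∂_1: C_1 → C_0 is given by ∂[p,q] = [q] − [p]. For instance
  ∂[v_2,v_4] = [v_4] − [v_2].
As a 6×12 matrix over Z this has rank 5, with invariant factors (1,1,1,1,1).

Boundary ∂_2: C_2 → C_1 sends each 2-simplex [p,q,r] to [q,r] − [p,r] + [p,q]. For instance
  ∂[v_0,v_1,v_3] = [v_1,v_3] − [v_0,v_3] + [v_0,v_1],
  ∂[v_1,v_3,v_4] = [v_3,v_4] − [v_1,v_4] + [v_1,v_3].
As a 12×6 matrix over Z this has rank 6, with invariant factors (1,1,1,1,1,1).

Reading off H_k = ker ∂_k / im ∂_{k+1}:

  H_2: rank ker ∂_2 − rank ∂_3 = (6 − 6) − 0 = 0, and there is no ∂_3, so H_2 ≅ 0.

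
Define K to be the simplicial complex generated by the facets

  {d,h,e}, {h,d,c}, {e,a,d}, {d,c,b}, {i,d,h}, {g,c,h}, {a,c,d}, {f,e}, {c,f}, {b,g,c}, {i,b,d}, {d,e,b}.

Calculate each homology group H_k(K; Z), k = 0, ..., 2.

H_0 ≅ Z,  H_1 ≅ Z,  H_2 = 0.

Take the total order a < b < c < d < e < f < g < h < i on the vertex set. Then K (dimension 2) consists of the simplices:

  0-simplices (9): a, b, c, d, e, f, g, h, i
  1-simplices (19): ac, ad, ae, bc, bd, be, bg, bi, cd, cf, cg, ch, de, dh, di, ef, eh, gh, hi
  2-simplices (10): acd, ade, bcd, bcg, bde, bdi, cdh, cgh, deh, dhi

Hence C_0 ≅ Z^9, C_1 ≅ Z^19, C_2 ≅ Z^10.

The boundary map ∂_1: C_1 → C_0 is given by ∂[p,q] = [q] − [p]. For instance
  ∂bi = i − b.
As a 9×19 matrix over Z this has rank 8, with invariant factors (1,1,1,1,1,1,1,1).

∂_2: C_2 → C_1 acts by ∂[p,q,r] = [q,r] − [p,r] + [p,q]. For instance
  ∂acd = cd − ad + ac,
  ∂bcd = cd − bd + bc.
This gives a 19×10 integer matrix of rank 10; reducing to Smith normal form yields diagonal entries (1,1,1,1,1,1,1,1,1,1).

Now H_k = ker ∂_k / im ∂_{k+1}, so:

  H_0: rank C_0 − rank ∂_1 = 9 − 8 = 1, and the invariant factors of ∂_1 are all 1, so H_0 ≅ Z.
  H_1: rank ker ∂_1 − rank ∂_2 = (19 − 8) − 10 = 1, and the invariant factors of ∂_2 are all 1, so H_1 ≅ Z.
  H_2: rank ker ∂_2 − rank ∂_3 = (10 − 10) − 0 = 0, and there is no ∂_3, so H_2 ≅ 0.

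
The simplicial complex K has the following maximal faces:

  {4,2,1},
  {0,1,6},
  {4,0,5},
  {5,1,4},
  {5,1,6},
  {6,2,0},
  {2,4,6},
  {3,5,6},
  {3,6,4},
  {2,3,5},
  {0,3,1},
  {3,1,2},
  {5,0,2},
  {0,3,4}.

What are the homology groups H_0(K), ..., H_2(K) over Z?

K has 7 vertices, 21 edges, 14 triangles.
rank ∂_0 = 0, rank ∂_1 = 6 ⇒ b_0 = 7 − 0 − 6 = 1; all invariant factors of ∂_1 are 1 so no torsion. So H_0 ≅ Z.
rank ∂_1 = 6, rank ∂_2 = 13 ⇒ b_1 = 21 − 6 − 13 = 2; all invariant factors of ∂_2 are 1 so no torsion. So H_1 ≅ Z^2.
rank ∂_2 = 13, rank ∂_3 = 0 ⇒ b_2 = 14 − 13 − 0 = 1. So H_2 ≅ Z.

H_0 = Z,  H_1 = Z^2,  H_2 = Z.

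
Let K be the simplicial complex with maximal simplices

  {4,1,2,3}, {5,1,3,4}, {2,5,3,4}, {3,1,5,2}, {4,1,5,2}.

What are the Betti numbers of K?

Take the total order 1 < 2 < 3 < 4 < 5 on the vertex set. Then K (dimension 3) consists of the simplices:

  0-simplices (5): [1], [2], [3], [4], [5]
  1-simplices (10): [1,2], [1,3], [1,4], [1,5], [2,3], [2,4], [2,5], [3,4], [3,5], [4,5]
  2-simplices (10): [1,2,3], [1,2,4], [1,2,5], [1,3,4], [1,3,5], [1,4,5], [2,3,4], [2,3,5], [2,4,5], [3,4,5]
  3-simplices (5): [1,2,3,4], [1,2,3,5], [1,2,4,5], [1,3,4,5], [2,3,4,5]

giving chain groups C_0 ≅ Z^5, C_1 ≅ Z^10, C_2 ≅ Z^10, C_3 ≅ Z^5.

∂_1: C_1 → C_0 maps an edge to its endpoints' difference, ∂[p,q] = q − p.
This gives a 5×10 integer matrix of rank 4; reducing to Smith normal form yields diagonal entries (1,1,1,1).

Boundary ∂_2: C_2 → C_1 acts by ∂[p,q,r] = [q,r] − [p,r] + [p,q]. For instance
  ∂[1,2,5] = [2,5] − [1,5] + [1,2],
  ∂[1,3,5] = [3,5] − [1,5] + [1,3].
As a 10×10 matrix over Z this has rank 6, with invariant factors (1,1,1,1,1,1).

The boundary map ∂_3: C_3 → C_2 sends each 3-simplex σ to the alternating sum Σ_i (−1)^i (σ with its i-th vertex removed). For instance
  ∂[1,2,3,5] = [2,3,5] − [1,3,5] + [1,2,5] − [1,2,3],
  ∂[1,2,4,5] = [2,4,5] − [1,4,5] + [1,2,5] − [1,2,4].
The resulting 10×5 matrix has rank 4, and its Smith normal form has invariant factors (1,1,1,1).

Computing H_k = (kernel of ∂_k) / (image of ∂_{k+1}):

  H_0: rank C_0 − rank ∂_1 = 5 − 4 = 1, and the invariant factors of ∂_1 are all 1, so H_0 ≅ Z.
  H_1: rank ker ∂_1 − rank ∂_2 = (10 − 4) − 6 = 0, and the invariant factors of ∂_2 are all 1, so H_1 ≅ 0.
  H_2: rank ker ∂_2 − rank ∂_3 = (10 − 6) − 4 = 0, and the invariant factors of ∂_3 are all 1, so H_2 ≅ 0.
  H_3: rank ker ∂_3 − rank ∂_4 = (5 − 4) − 0 = 1, and there is no ∂_4, so H_3 ≅ Z.

As a check, the Euler characteristic is 5 − 10 + 10 − 5 = 0, which agrees with 1 − 0 + 0 − 1 = 0.

Hence the Betti numbers are b_0 = 1, b_1 = 0, b_2 = 0, b_3 = 1.

b_0 = 1, b_1 = 0, b_2 = 0, b_3 = 1.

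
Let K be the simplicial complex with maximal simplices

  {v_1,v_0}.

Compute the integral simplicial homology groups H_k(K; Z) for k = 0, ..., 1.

Take the total order v_0 < v_1 on the vertex set. Then K (dimension 1) consists of the simplices:

  0-simplices (2): [v_0], [v_1]
  1-simplices (1): [v_0,v_1]

Hence C_0 ≅ Z^2, C_1 ≅ Z^1.

The boundary map ∂_1: C_1 → C_0 sends each edge [p,q] (with p < q) to q − p.
As a 2×1 matrix over Z this has rank 1, with invariant factors (1).

Reading off H_k = ker ∂_k / im ∂_{k+1}:

  H_0: rank C_0 − rank ∂_1 = 2 − 1 = 1, and the invariant factors of ∂_1 are all 1, so H_0 ≅ Z.
  H_1: rank ker ∂_1 − rank ∂_2 = (1 − 1) − 0 = 0, and there is no ∂_2, so H_1 ≅ 0.

H_0 = Z,  H_1 = 0.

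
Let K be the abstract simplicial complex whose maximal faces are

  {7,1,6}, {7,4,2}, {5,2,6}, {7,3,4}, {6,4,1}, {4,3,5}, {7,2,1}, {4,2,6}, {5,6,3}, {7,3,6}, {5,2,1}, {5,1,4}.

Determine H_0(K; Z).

H_0 = Z.

Order the vertices as 1 < 2 < 3 < 4 < 5 < 6 < 7. Listing each simplex with vertices in this order, K has dimension 2 with simplices:

  0-simplices (7): [1], [2], [3], [4], [5], [6], [7]
  1-simplices (18): [1,2], [1,4], [1,5], [1,6], [1,7], [2,4], [2,5], [2,6], [2,7], [3,4], [3,5], [3,6], [3,7], [4,5], [4,6], [4,7], [5,6], [6,7]
  2-simplices (12): [1,2,5], [1,2,7], [1,4,5], [1,4,6], [1,6,7], [2,4,6], [2,4,7], [2,5,6], [3,4,5], [3,4,7], [3,5,6], [3,6,7]

Hence C_0 ≅ Z^7, C_1 ≅ Z^18, C_2 ≅ Z^12.

The boundary map ∂_1: C_1 → C_0 maps an edge to its endpoints' difference, ∂[p,q] = q − p. For instance
  ∂[1,6] = [6] − [1].
This gives a 7×18 integer matrix of rank 6; reducing to Smith normal form yields diagonal entries (1,1,1,1,1,1).

Boundary ∂_2: C_2 → C_1 acts by ∂[p,q,r] = [q,r] − [p,r] + [p,q]. For instance
  ∂[2,4,6] = [4,6] − [2,6] + [2,4],
  ∂[1,4,5] = [4,5] − [1,5] + [1,4].
The 18×12 boundary matrix has rank 12 and Smith normal form diag(1,1,1,1,1,1,1,1,1,1,1,2).

Computing H_k = (kernel of ∂_k) / (image of ∂_{k+1}):

  H_0: rank C_0 − rank ∂_1 = 7 − 6 = 1, and the invariant factors of ∂_1 are all 1, so H_0 = Z.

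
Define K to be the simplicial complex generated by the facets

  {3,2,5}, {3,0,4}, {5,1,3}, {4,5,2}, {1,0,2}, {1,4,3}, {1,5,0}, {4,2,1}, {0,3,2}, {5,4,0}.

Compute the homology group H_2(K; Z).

H_2 = 0.

K has 6 vertices, 15 edges, 10 triangles.
rank ∂_2 = 10, rank ∂_3 = 0 ⇒ b_2 = 10 − 10 − 0 = 0. So H_2 ≅ 0.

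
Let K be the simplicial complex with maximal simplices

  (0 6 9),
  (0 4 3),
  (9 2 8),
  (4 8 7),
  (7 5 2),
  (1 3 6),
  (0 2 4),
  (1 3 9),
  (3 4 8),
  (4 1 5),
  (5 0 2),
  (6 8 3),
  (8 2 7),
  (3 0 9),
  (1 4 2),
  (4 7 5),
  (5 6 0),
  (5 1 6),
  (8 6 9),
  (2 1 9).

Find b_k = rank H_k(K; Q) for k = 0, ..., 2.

b_0 = 1, b_1 = 1, b_2 = 0.

Take the total order 0 < 1 < 2 < 3 < 4 < 5 < 6 < 7 < 8 < 9 on the vertex set. Then K (dimension 2) consists of the simplices:

  0-simplices (10): [0], [1], [2], [3], [4], [5], [6], [7], [8], [9]
  1-simplices (30): (30 of them)
  2-simplices (20): (20 of them)

so the chain groups are C_0 ≅ Z^10, C_1 ≅ Z^30, C_2 ≅ Z^20.

The boundary map ∂_1: C_1 → C_0 maps an edge to its endpoints' difference, ∂[p,q] = q − p. For instance
  ∂[0,5] = [5] − [0].
As a 10×30 matrix over Z this has rank 9, with invariant factors (1,1,1,1,1,1,1,1,1).

The boundary map ∂_2: C_2 → C_1 sends each 2-simplex [p,q,r] to [q,r] − [p,r] + [p,q]. For instance
  ∂[2,8,9] = [8,9] − [2,9] + [2,8],
  ∂[0,2,5] = [2,5] − [0,5] + [0,2].
The 30×20 boundary matrix has rank 20 and Smith normal form diag(1,1,1,1,1,1,1,1,1,1,1,1,1,1,1,1,1,1,1,2).

Now H_k = ker ∂_k / im ∂_{k+1}, so:

  H_0: rank C_0 − rank ∂_1 = 10 − 9 = 1, and the invariant factors of ∂_1 are all 1, so H_0 ≅ Z.
  H_1: rank ker ∂_1 − rank ∂_2 = (30 − 9) − 20 = 1, and ∂_2 has invariant factor 2 > 1, so H_1 ≅ Z ⊕ Z_2.
  H_2: rank ker ∂_2 − rank ∂_3 = (20 − 20) − 0 = 0, and there is no ∂_3, so H_2 ≅ 0.

Hence the Betti numbers are b_0 = 1, b_1 = 1, b_2 = 0.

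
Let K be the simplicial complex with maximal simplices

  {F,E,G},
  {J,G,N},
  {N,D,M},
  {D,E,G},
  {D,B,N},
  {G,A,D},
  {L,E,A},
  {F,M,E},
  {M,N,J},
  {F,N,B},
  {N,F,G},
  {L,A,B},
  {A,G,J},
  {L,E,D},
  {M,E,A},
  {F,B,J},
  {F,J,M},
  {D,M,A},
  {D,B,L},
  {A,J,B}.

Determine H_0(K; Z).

H_0 ≅ Z.

Fix the vertex order A < B < D < E < F < G < J < L < M < N and write every simplex with vertices in increasing order. Then dim K = 2 and the simplices of K are:

  0-simplices (10): A, B, D, E, F, G, J, L, M, N
  1-simplices (30): AB, AD, AE, AG, AJ, AL, AM, BD, BF, BJ, BL, BN, DE, DG, DL, DM, DN, EF, EG, EL, EM, FG, FJ, FM, FN, GJ, GN, JM, JN, MN
  2-simplices (20): ABJ, ABL, ADG, ADM, AEL, AEM, AGJ, BDL, BDN, BFJ, BFN, DEG, DEL, DMN, EFG, EFM, FGN, FJM, GJN, JMN

Hence C_0 ≅ Z^10, C_1 ≅ Z^30, C_2 ≅ Z^20.

∂_1: C_1 → C_0 maps an edge to its endpoints' difference, ∂[p,q] = q − p. For instance
  ∂MN = N − M.
As a 10×30 matrix over Z this has rank 9, with invariant factors (1,1,1,1,1,1,1,1,1).

∂_2: C_2 → C_1 sends each 2-simplex [p,q,r] to [q,r] − [p,r] + [p,q]. For instance
  ∂JMN = MN − JN + JM,
  ∂ABJ = BJ − AJ + AB.
The resulting 30×20 matrix has rank 20, and its Smith normal form has invariant factors (1,1,1,1,1,1,1,1,1,1,1,1,1,1,1,1,1,1,1,2).

Now H_k = ker ∂_k / im ∂_{k+1}, so:

  H_0: rank C_0 − rank ∂_1 = 10 − 9 = 1, and the invariant factors of ∂_1 are all 1, so H_0 = Z.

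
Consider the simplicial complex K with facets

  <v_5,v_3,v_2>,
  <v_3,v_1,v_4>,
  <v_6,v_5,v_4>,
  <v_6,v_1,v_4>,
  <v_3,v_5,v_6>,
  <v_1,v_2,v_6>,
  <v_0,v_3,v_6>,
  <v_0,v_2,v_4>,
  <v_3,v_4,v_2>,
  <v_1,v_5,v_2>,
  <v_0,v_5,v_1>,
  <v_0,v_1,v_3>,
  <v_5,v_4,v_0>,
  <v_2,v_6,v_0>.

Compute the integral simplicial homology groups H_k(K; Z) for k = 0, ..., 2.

H_0 ≅ Z,  H_1 ≅ Z^2,  H_2 ≅ Z.

Order the vertices as v_0 < v_1 < v_2 < v_3 < v_4 < v_5 < v_6. Listing each simplex with vertices in this order, K has dimension 2 with simplices:

  0-simplices (7): [v_0], [v_1], [v_2], [v_3], [v_4], [v_5], [v_6]
  1-simplices (21): (21 of them)
  2-simplices (14): (14 of them)

giving chain groups C_0 ≅ Z^7, C_1 ≅ Z^21, C_2 ≅ Z^14.

The boundary map ∂_1: C_1 → C_0 sends each edge [p,q] (with p < q) to q − p. For instance
  ∂[v_1,v_4] = [v_4] − [v_1].
The resulting 7×21 matrix has rank 6, and its Smith normal form has invariant factors (1,1,1,1,1,1).

Boundary ∂_2: C_2 → C_1 sends each 2-simplex [p,q,r] to [q,r] − [p,r] + [p,q]. For instance
  ∂[v_0,v_2,v_6] = [v_2,v_6] − [v_0,v_6] + [v_0,v_2],
  ∂[v_0,v_1,v_5] = [v_1,v_5] − [v_0,v_5] + [v_0,v_1].
The resulting 21×14 matrix has rank 13, and its Smith normal form has invariant factors (1,1,1,1,1,1,1,1,1,1,1,1,1).

Reading off H_k = ker ∂_k / im ∂_{k+1}:

  H_0: rank C_0 − rank ∂_1 = 7 − 6 = 1, and the invariant factors of ∂_1 are all 1, so H_0 = Z.
  H_1: rank ker ∂_1 − rank ∂_2 = (21 − 6) − 13 = 2, and the invariant factors of ∂_2 are all 1, so H_1 = Z^2.
  H_2: rank ker ∂_2 − rank ∂_3 = (14 − 13) − 0 = 1, and there is no ∂_3, so H_2 = Z.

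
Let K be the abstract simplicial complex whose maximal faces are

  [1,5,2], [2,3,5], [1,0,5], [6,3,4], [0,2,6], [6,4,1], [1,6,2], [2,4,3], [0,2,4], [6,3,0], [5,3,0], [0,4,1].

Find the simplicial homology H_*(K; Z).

Fix the vertex order 0 < 1 < 2 < 3 < 4 < 5 < 6 and write every simplex with vertices in increasing order. Then dim K = 2 and the simplices of K are:

  0-simplices (7): [0], [1], [2], [3], [4], [5], [6]
  1-simplices (18): [0,1], [0,2], [0,3], [0,4], [0,5], [0,6], [1,2], [1,4], [1,5], [1,6], [2,3], [2,4], [2,5], [2,6], [3,4], [3,5], [3,6], [4,6]
  2-simplices (12): [0,1,4], [0,1,5], [0,2,4], [0,2,6], [0,3,5], [0,3,6], [1,2,5], [1,2,6], [1,4,6], [2,3,4], [2,3,5], [3,4,6]

Hence C_0 ≅ Z^7, C_1 ≅ Z^18, C_2 ≅ Z^12.

The boundary map ∂_1: C_1 → C_0 is given by ∂[p,q] = [q] − [p]. For instance
  ∂[1,5] = [5] − [1].
This gives a 7×18 integer matrix of rank 6; reducing to Smith normal form yields diagonal entries (1,1,1,1,1,1).

The boundary map ∂_2: C_2 → C_1 acts by ∂[p,q,r] = [q,r] − [p,r] + [p,q]. For instance
  ∂[0,1,5] = [1,5] − [0,5] + [0,1],
  ∂[1,2,6] = [2,6] − [1,6] + [1,2].
This gives a 18×12 integer matrix of rank 12; reducing to Smith normal form yields diagonal entries (1,1,1,1,1,1,1,1,1,1,1,2).

Now H_k = ker ∂_k / im ∂_{k+1}, so:

  H_0: rank C_0 − rank ∂_1 = 7 − 6 = 1, and the invariant factors of ∂_1 are all 1, so H_0 ≅ Z.
  H_1: rank ker ∂_1 − rank ∂_2 = (18 − 6) − 12 = 0, and ∂_2 has invariant factor 2 > 1, so H_1 ≅ Z/2.
  H_2: rank ker ∂_2 − rank ∂_3 = (12 − 12) − 0 = 0, and there is no ∂_3, so H_2 ≅ 0.

H_0 = Z,  H_1 = Z/2,  H_2 = 0.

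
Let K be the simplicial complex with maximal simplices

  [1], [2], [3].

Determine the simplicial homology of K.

H_0 = Z^3.

We work with the vertex ordering 1 < 2 < 3. The simplices of K, each written with vertices in increasing order, are:

  0-simplices (3): [1], [2], [3]

giving chain groups C_0 ≅ Z^3.

Now H_k = ker ∂_k / im ∂_{k+1}, so:

  H_0: rank C_0 − rank ∂_1 = 3 − 0 = 3, and there is no ∂_1, so H_0 = Z^3.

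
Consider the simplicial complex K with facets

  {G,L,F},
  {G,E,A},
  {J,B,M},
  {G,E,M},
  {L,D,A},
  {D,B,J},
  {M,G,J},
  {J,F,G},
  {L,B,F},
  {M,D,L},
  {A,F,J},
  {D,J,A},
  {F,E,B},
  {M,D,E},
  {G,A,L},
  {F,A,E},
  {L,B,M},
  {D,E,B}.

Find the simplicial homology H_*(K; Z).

Fix the vertex order A < B < D < E < F < G < J < L < M and write every simplex with vertices in increasing order. Then dim K = 2 and the simplices of K are:

  0-simplices (9): A, B, D, E, F, G, J, L, M
  1-simplices (27): AD, AE, AF, AG, AJ, AL, BD, BE, BF, BJ, BL, BM, DE, DJ, DL, DM, EF, EG, EM, FG, FJ, FL, GJ, GL, GM, JM, LM
  2-simplices (18): ADJ, ADL, AEF, AEG, AFJ, AGL, BDE, BDJ, BEF, BFL, BJM, BLM, DEM, DLM, EGM, FGJ, FGL, GJM

Hence C_0 ≅ Z^9, C_1 ≅ Z^27, C_2 ≅ Z^18.

∂_1: C_1 → C_0 sends each edge [p,q] (with p < q) to q − p.
As a 9×27 matrix over Z this has rank 8, with invariant factors (1,1,1,1,1,1,1,1).

∂_2: C_2 → C_1 sends each 2-simplex [p,q,r] to [q,r] − [p,r] + [p,q]. For instance
  ∂ADJ = DJ − AJ + AD,
  ∂GJM = JM − GM + GJ.
The resulting 27×18 matrix has rank 18, and its Smith normal form has invariant factors (1,1,1,1,1,1,1,1,1,1,1,1,1,1,1,1,1,2).

Now H_k = ker ∂_k / im ∂_{k+1}, so:

  H_0: rank C_0 − rank ∂_1 = 9 − 8 = 1, and the invariant factors of ∂_1 are all 1, so H_0 = Z.
  H_1: rank ker ∂_1 − rank ∂_2 = (27 − 8) − 18 = 1, and ∂_2 has invariant factor 2 > 1, so H_1 = Z ⊕ Z_2.
  H_2: rank ker ∂_2 − rank ∂_3 = (18 − 18) − 0 = 0, and there is no ∂_3, so H_2 = 0.

H_0 ≅ Z,  H_1 ≅ Z ⊕ Z_2,  H_2 = 0.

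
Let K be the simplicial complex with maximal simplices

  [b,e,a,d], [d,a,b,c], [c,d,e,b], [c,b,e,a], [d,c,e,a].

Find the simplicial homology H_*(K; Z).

Fix the vertex order a < b < c < d < e and write every simplex with vertices in increasing order. Then dim K = 3 and the simplices of K are:

  0-simplices (5): a, b, c, d, e
  1-simplices (10): ab, ac, ad, ae, bc, bd, be, cd, ce, de
  2-simplices (10): abc, abd, abe, acd, ace, ade, bcd, bce, bde, cde
  3-simplices (5): abcd, abce, abde, acde, bcde

Hence C_0 ≅ Z^5, C_1 ≅ Z^10, C_2 ≅ Z^10, C_3 ≅ Z^5.

The boundary map ∂_1: C_1 → C_0 maps an edge to its endpoints' difference, ∂[p,q] = q − p.
The resulting 5×10 matrix has rank 4, and its Smith normal form has invariant factors (1,1,1,1).

∂_2: C_2 → C_1 sends each 2-simplex [p,q,r] to [q,r] − [p,r] + [p,q]. For instance
  ∂abe = be − ae + ab,
  ∂abc = bc − ac + ab.
The resulting 10×10 matrix has rank 6, and its Smith normal form has invariant factors (1,1,1,1,1,1).

Boundary ∂_3: C_3 → C_2 sends each 3-simplex σ to the alternating sum Σ_i (−1)^i (σ with its i-th vertex removed). For instance
  ∂abcd = bcd − acd + abd − abc,
  ∂abce = bce − ace + abe − abc.
As a 10×5 matrix over Z this has rank 4, with invariant factors (1,1,1,1).

Computing H_k = (kernel of ∂_k) / (image of ∂_{k+1}):

  H_0: rank C_0 − rank ∂_1 = 5 − 4 = 1, and the invariant factors of ∂_1 are all 1, so H_0 = Z.
  H_1: rank ker ∂_1 − rank ∂_2 = (10 − 4) − 6 = 0, and the invariant factors of ∂_2 are all 1, so H_1 = 0.
  H_2: rank ker ∂_2 − rank ∂_3 = (10 − 6) − 4 = 0, and the invariant factors of ∂_3 are all 1, so H_2 = 0.
  H_3: rank ker ∂_3 − rank ∂_4 = (5 − 4) − 0 = 1, and there is no ∂_4, so H_3 = Z.

As a check, the Euler characteristic is 5 − 10 + 10 − 5 = 0, which agrees with 1 − 0 + 0 − 1 = 0.

H_0 ≅ Z,  H_1 = 0,  H_2 = 0,  H_3 ≅ Z.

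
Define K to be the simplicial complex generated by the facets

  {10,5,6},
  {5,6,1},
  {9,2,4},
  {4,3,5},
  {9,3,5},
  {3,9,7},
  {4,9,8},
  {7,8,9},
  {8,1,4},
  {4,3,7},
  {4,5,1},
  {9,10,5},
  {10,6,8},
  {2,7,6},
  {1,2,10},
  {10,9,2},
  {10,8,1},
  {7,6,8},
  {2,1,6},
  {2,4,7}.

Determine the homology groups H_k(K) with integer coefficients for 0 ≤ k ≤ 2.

H_0 = Z,  H_1 = Z ⊕ Z_2,  H_2 = 0.

K has 10 vertices, 30 edges, 20 triangles.
rank ∂_0 = 0, rank ∂_1 = 9 ⇒ b_0 = 10 − 0 − 9 = 1; all invariant factors of ∂_1 are 1 so no torsion. So H_0 = Z.
rank ∂_1 = 9, rank ∂_2 = 20 ⇒ b_1 = 30 − 9 − 20 = 1; ∂_2 has invariant factor(s) [2] giving torsion. So H_1 = Z ⊕ Z_2.
rank ∂_2 = 20, rank ∂_3 = 0 ⇒ b_2 = 20 − 20 − 0 = 0. So H_2 = 0.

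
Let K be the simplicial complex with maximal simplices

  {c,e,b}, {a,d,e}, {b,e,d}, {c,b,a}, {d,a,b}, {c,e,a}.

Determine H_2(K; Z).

H_2 = Z.

We work with the vertex ordering a < b < c < d < e. The simplices of K, each written with vertices in increasing order, are:

  0-simplices (5): a, b, c, d, e
  1-simplices (9): ab, ac, ad, ae, bc, bd, be, ce, de
  2-simplices (6): abc, abd, ace, ade, bce, bde

Hence C_0 ≅ Z^5, C_1 ≅ Z^9, C_2 ≅ Z^6.

Boundary ∂_1: C_1 → C_0 sends each edge [p,q] (with p < q) to q − p. For instance
  ∂be = e − b.
As a 5×9 matrix over Z this has rank 4, with invariant factors (1,1,1,1).

Boundary ∂_2: C_2 → C_1 sends each 2-simplex [p,q,r] to [q,r] − [p,r] + [p,q]. For instance
  ∂bde = de − be + bd,
  ∂ace = ce − ae + ac.
This gives a 9×6 integer matrix of rank 5; reducing to Smith normal form yields diagonal entries (1,1,1,1,1).

Reading off H_k = ker ∂_k / im ∂_{k+1}:

  H_2: rank ker ∂_2 − rank ∂_3 = (6 − 5) − 0 = 1, and there is no ∂_3, so H_2 = Z.

(K is a triangulation of the 2-sphere S^2.)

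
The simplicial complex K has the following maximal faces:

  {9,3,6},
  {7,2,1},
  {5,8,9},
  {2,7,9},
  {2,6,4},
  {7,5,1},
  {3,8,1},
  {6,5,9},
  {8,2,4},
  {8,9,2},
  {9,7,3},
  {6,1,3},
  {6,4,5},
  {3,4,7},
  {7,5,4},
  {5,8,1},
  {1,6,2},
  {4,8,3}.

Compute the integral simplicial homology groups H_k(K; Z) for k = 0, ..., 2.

H_0 ≅ Z,  H_1 ≅ Z^2,  H_2 ≅ Z.

Order the vertices as 1 < 2 < 3 < 4 < 5 < 6 < 7 < 8 < 9. Listing each simplex with vertices in this order, K has dimension 2 with simplices:

  0-simplices (9): [1], [2], [3], [4], [5], [6], [7], [8], [9]
  1-simplices (27): (27 of them)
  2-simplices (18): [1,2,6], [1,2,7], [1,3,6], [1,3,8], [1,5,7], [1,5,8], [2,4,6], [2,4,8], [2,7,9], [2,8,9], [3,4,7], [3,4,8], [3,6,9], [3,7,9], [4,5,6], [4,5,7], [5,6,9], [5,8,9]

Hence C_0 ≅ Z^9, C_1 ≅ Z^27, C_2 ≅ Z^18.

The boundary map ∂_1: C_1 → C_0 is given by ∂[p,q] = [q] − [p].
The resulting 9×27 matrix has rank 8, and its Smith normal form has invariant factors (1,1,1,1,1,1,1,1).

∂_2: C_2 → C_1 acts by ∂[p,q,r] = [q,r] − [p,r] + [p,q]. For instance
  ∂[4,5,7] = [5,7] − [4,7] + [4,5],
  ∂[1,3,6] = [3,6] − [1,6] + [1,3].
The resulting 27×18 matrix has rank 17, and its Smith normal form has invariant factors (1,1,1,1,1,1,1,1,1,1,1,1,1,1,1,1,1).

Computing H_k = (kernel of ∂_k) / (image of ∂_{k+1}):

  H_0: rank C_0 − rank ∂_1 = 9 − 8 = 1, and the invariant factors of ∂_1 are all 1, so H_0 = Z.
  H_1: rank ker ∂_1 − rank ∂_2 = (27 − 8) − 17 = 2, and the invariant factors of ∂_2 are all 1, so H_1 = Z^2.
  H_2: rank ker ∂_2 − rank ∂_3 = (18 − 17) − 0 = 1, and there is no ∂_3, so H_2 = Z.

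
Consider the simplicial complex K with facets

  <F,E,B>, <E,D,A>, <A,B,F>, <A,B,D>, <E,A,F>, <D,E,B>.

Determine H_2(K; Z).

H_2 = Z.

Take the total order A < B < D < E < F on the vertex set. Then K (dimension 2) consists of the simplices:

  0-simplices (5): A, B, D, E, F
  1-simplices (9): AB, AD, AE, AF, BD, BE, BF, DE, EF
  2-simplices (6): ABD, ABF, ADE, AEF, BDE, BEF

Hence C_0 ≅ Z^5, C_1 ≅ Z^9, C_2 ≅ Z^6.

The boundary map ∂_1: C_1 → C_0 maps an edge to its endpoints' difference, ∂[p,q] = q − p.
The resulting 5×9 matrix has rank 4, and its Smith normal form has invariant factors (1,1,1,1).

The boundary map ∂_2: C_2 → C_1 maps a triangle to the signed sum of its edges. For instance
  ∂BDE = DE − BE + BD,
  ∂ABF = BF − AF + AB.
This gives a 9×6 integer matrix of rank 5; reducing to Smith normal form yields diagonal entries (1,1,1,1,1).

Reading off H_k = ker ∂_k / im ∂_{k+1}:

  H_2: rank ker ∂_2 − rank ∂_3 = (6 − 5) − 0 = 1, and there is no ∂_3, so H_2 ≅ Z.

(K is a triangulation of the 2-sphere S^2.)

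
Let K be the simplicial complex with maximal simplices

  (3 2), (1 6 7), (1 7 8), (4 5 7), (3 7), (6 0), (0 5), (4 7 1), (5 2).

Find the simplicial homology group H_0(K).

H_0 = Z.

K has 9 vertices, 14 edges, 4 triangles.
rank ∂_0 = 0, rank ∂_1 = 8 ⇒ b_0 = 9 − 0 − 8 = 1; all invariant factors of ∂_1 are 1 so no torsion. So H_0 = Z.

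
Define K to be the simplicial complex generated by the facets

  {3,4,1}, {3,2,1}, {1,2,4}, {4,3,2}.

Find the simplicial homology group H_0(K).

H_0 ≅ Z.

Fix the vertex order 1 < 2 < 3 < 4 and write every simplex with vertices in increasing order. Then dim K = 2 and the simplices of K are:

  0-simplices (4): [1], [2], [3], [4]
  1-simplices (6): [1,2], [1,3], [1,4], [2,3], [2,4], [3,4]
  2-simplices (4): [1,2,3], [1,2,4], [1,3,4], [2,3,4]

giving chain groups C_0 ≅ Z^4, C_1 ≅ Z^6, C_2 ≅ Z^4.

The boundary map ∂_1: C_1 → C_0 maps an edge to its endpoints' difference, ∂[p,q] = q − p.
The 4×6 boundary matrix has rank 3 and Smith normal form diag(1,1,1).

∂_2: C_2 → C_1 maps a triangle to the signed sum of its edges. For instance
  ∂[1,2,3] = [2,3] − [1,3] + [1,2],
  ∂[1,2,4] = [2,4] − [1,4] + [1,2].
This gives a 6×4 integer matrix of rank 3; reducing to Smith normal form yields diagonal entries (1,1,1).

Computing H_k = (kernel of ∂_k) / (image of ∂_{k+1}):

  H_0: rank C_0 − rank ∂_1 = 4 − 3 = 1, and the invariant factors of ∂_1 are all 1, so H_0 ≅ Z.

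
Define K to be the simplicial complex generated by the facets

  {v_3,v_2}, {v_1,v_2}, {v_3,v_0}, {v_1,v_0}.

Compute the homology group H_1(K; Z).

H_1 ≅ Z.

Take the total order v_0 < v_1 < v_2 < v_3 on the vertex set. Then K (dimension 1) consists of the simplices:

  0-simplices (4): [v_0], [v_1], [v_2], [v_3]
  1-simplices (4): [v_0,v_1], [v_0,v_3], [v_1,v_2], [v_2,v_3]

so the chain groups are C_0 ≅ Z^4, C_1 ≅ Z^4.

The boundary map ∂_1: C_1 → C_0 sends each edge [p,q] (with p < q) to q − p. For instance
  ∂[v_0,v_1] = [v_1] − [v_0].
As a 4×4 matrix over Z this has rank 3, with invariant factors (1,1,1).

Reading off H_k = ker ∂_k / im ∂_{k+1}:

  H_1: rank ker ∂_1 − rank ∂_2 = (4 − 3) − 0 = 1, and there is no ∂_2, so H_1 = Z.

(K is a triangulation of the circle S^1.)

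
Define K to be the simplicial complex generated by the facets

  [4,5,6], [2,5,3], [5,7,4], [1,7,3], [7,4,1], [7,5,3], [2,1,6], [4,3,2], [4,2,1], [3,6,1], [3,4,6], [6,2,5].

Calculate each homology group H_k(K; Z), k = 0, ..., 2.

Fix the vertex order 1 < 2 < 3 < 4 < 5 < 6 < 7 and write every simplex with vertices in increasing order. Then dim K = 2 and the simplices of K are:

  0-simplices (7): [1], [2], [3], [4], [5], [6], [7]
  1-simplices (18): [1,2], [1,3], [1,4], [1,6], [1,7], [2,3], [2,4], [2,5], [2,6], [3,4], [3,5], [3,6], [3,7], [4,5], [4,6], [4,7], [5,6], [5,7]
  2-simplices (12): [1,2,4], [1,2,6], [1,3,6], [1,3,7], [1,4,7], [2,3,4], [2,3,5], [2,5,6], [3,4,6], [3,5,7], [4,5,6], [4,5,7]

so the chain groups are C_0 ≅ Z^7, C_1 ≅ Z^18, C_2 ≅ Z^12.

∂_1: C_1 → C_0 sends each edge [p,q] (with p < q) to q − p.
As a 7×18 matrix over Z this has rank 6, with invariant factors (1,1,1,1,1,1).

∂_2: C_2 → C_1 acts by ∂[p,q,r] = [q,r] − [p,r] + [p,q]. For instance
  ∂[2,5,6] = [5,6] − [2,6] + [2,5],
  ∂[1,4,7] = [4,7] − [1,7] + [1,4].
As a 18×12 matrix over Z this has rank 12, with invariant factors (1,1,1,1,1,1,1,1,1,1,1,2).

Reading off H_k = ker ∂_k / im ∂_{k+1}:

  H_0: rank C_0 − rank ∂_1 = 7 − 6 = 1, and the invariant factors of ∂_1 are all 1, so H_0 ≅ Z.
  H_1: rank ker ∂_1 − rank ∂_2 = (18 − 6) − 12 = 0, and ∂_2 has invariant factor 2 > 1, so H_1 ≅ Z/2.
  H_2: rank ker ∂_2 − rank ∂_3 = (12 − 12) − 0 = 0, and there is no ∂_3, so H_2 ≅ 0.

As a check, the Euler characteristic is 7 − 18 + 12 = 1, which agrees with 1 − 0 + 0 = 1.
(K is a triangulation of the real projective plane RP^2.)

H_0 = Z,  H_1 = Z/2,  H_2 = 0.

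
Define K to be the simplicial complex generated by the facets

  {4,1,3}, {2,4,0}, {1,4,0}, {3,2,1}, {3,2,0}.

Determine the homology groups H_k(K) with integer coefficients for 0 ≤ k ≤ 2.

H_0 ≅ Z,  H_1 ≅ Z,  H_2 = 0.

K has 5 vertices, 10 edges, 5 triangles.
rank ∂_0 = 0, rank ∂_1 = 4 ⇒ b_0 = 5 − 0 − 4 = 1; all invariant factors of ∂_1 are 1 so no torsion. So H_0 ≅ Z.
rank ∂_1 = 4, rank ∂_2 = 5 ⇒ b_1 = 10 − 4 − 5 = 1; all invariant factors of ∂_2 are 1 so no torsion. So H_1 ≅ Z.
rank ∂_2 = 5, rank ∂_3 = 0 ⇒ b_2 = 5 − 5 − 0 = 0. So H_2 ≅ 0.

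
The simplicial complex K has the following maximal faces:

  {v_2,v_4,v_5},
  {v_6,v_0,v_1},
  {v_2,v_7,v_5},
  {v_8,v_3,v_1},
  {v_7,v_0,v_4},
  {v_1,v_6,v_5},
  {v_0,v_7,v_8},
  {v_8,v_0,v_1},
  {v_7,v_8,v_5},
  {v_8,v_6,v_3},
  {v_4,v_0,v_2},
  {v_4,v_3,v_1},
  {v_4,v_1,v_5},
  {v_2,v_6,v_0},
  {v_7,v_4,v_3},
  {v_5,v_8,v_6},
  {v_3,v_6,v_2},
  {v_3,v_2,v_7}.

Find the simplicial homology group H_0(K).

Fix the vertex order v_0 < v_1 < v_2 < v_3 < v_4 < v_5 < v_6 < v_7 < v_8 and write every simplex with vertices in increasing order. Then dim K = 2 and the simplices of K are:

  0-simplices (9): [v_0], [v_1], [v_2], [v_3], [v_4], [v_5], [v_6], [v_7], [v_8]
  1-simplices (27): (27 of them)
  2-simplices (18): (18 of them)

Hence C_0 ≅ Z^9, C_1 ≅ Z^27, C_2 ≅ Z^18.

The boundary map ∂_1: C_1 → C_0 is given by ∂[p,q] = [q] − [p].
This gives a 9×27 integer matrix of rank 8; reducing to Smith normal form yields diagonal entries (1,1,1,1,1,1,1,1).

Boundary ∂_2: C_2 → C_1 acts by ∂[p,q,r] = [q,r] − [p,r] + [p,q]. For instance
  ∂[v_0,v_2,v_6] = [v_2,v_6] − [v_0,v_6] + [v_0,v_2],
  ∂[v_0,v_2,v_4] = [v_2,v_4] − [v_0,v_4] + [v_0,v_2].
The resulting 27×18 matrix has rank 18, and its Smith normal form has invariant factors (1,1,1,1,1,1,1,1,1,1,1,1,1,1,1,1,1,2).

Now H_k = ker ∂_k / im ∂_{k+1}, so:

  H_0: rank C_0 − rank ∂_1 = 9 − 8 = 1, and the invariant factors of ∂_1 are all 1, so H_0 ≅ Z.

H_0 = Z.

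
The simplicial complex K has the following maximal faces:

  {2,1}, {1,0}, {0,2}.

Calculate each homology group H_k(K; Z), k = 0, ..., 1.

We work with the vertex ordering 0 < 1 < 2. The simplices of K, each written with vertices in increasing order, are:

  0-simplices (3): [0], [1], [2]
  1-simplices (3): [0,1], [0,2], [1,2]

Hence C_0 ≅ Z^3, C_1 ≅ Z^3.

Boundary ∂_1: C_1 → C_0 is given by ∂[p,q] = [q] − [p].
The 3×3 boundary matrix has rank 2 and Smith normal form diag(1,1).

Now H_k = ker ∂_k / im ∂_{k+1}, so:

  H_0: rank C_0 − rank ∂_1 = 3 − 2 = 1, and the invariant factors of ∂_1 are all 1, so H_0 ≅ Z.
  H_1: rank ker ∂_1 − rank ∂_2 = (3 − 2) − 0 = 1, and there is no ∂_2, so H_1 ≅ Z.

H_0 ≅ Z,  H_1 ≅ Z.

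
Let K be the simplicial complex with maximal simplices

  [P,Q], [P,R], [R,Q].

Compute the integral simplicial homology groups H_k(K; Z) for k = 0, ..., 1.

Take the total order P < Q < R on the vertex set. Then K (dimension 1) consists of the simplices:

  0-simplices (3): P, Q, R
  1-simplices (3): PQ, PR, QR

so the chain groups are C_0 ≅ Z^3, C_1 ≅ Z^3.

The boundary map ∂_1: C_1 → C_0 sends each edge [p,q] (with p < q) to q − p. For instance
  ∂PQ = Q − P.
As a 3×3 matrix over Z this has rank 2, with invariant factors (1,1).

Now H_k = ker ∂_k / im ∂_{k+1}, so:

  H_0: rank C_0 − rank ∂_1 = 3 − 2 = 1, and the invariant factors of ∂_1 are all 1, so H_0 ≅ Z.
  H_1: rank ker ∂_1 − rank ∂_2 = (3 − 2) − 0 = 1, and there is no ∂_2, so H_1 ≅ Z.

As a check, the Euler characteristic is 3 − 3 = 0, which agrees with 1 − 1 = 0.

H_0 ≅ Z,  H_1 ≅ Z.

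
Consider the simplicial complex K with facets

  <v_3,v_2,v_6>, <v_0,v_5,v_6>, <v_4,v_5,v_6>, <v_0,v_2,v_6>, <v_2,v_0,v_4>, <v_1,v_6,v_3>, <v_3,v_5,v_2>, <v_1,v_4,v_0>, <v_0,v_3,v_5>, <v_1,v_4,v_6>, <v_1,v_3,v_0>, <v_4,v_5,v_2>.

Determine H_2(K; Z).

We work with the vertex ordering v_0 < v_1 < v_2 < v_3 < v_4 < v_5 < v_6. The simplices of K, each written with vertices in increasing order, are:

  0-simplices (7): [v_0], [v_1], [v_2], [v_3], [v_4], [v_5], [v_6]
  1-simplices (18): (18 of them)
  2-simplices (12): (12 of them)

so the chain groups are C_0 ≅ Z^7, C_1 ≅ Z^18, C_2 ≅ Z^12.

The boundary map ∂_1: C_1 → C_0 sends each edge [p,q] (with p < q) to q − p. For instance
  ∂[v_2,v_3] = [v_3] − [v_2].
The resulting 7×18 matrix has rank 6, and its Smith normal form has invariant factors (1,1,1,1,1,1).

∂_2: C_2 → C_1 acts by ∂[p,q,r] = [q,r] − [p,r] + [p,q]. For instance
  ∂[v_1,v_3,v_6] = [v_3,v_6] − [v_1,v_6] + [v_1,v_3],
  ∂[v_2,v_4,v_5] = [v_4,v_5] − [v_2,v_5] + [v_2,v_4].
The resulting 18×12 matrix has rank 12, and its Smith normal form has invariant factors (1,1,1,1,1,1,1,1,1,1,1,2).

Reading off H_k = ker ∂_k / im ∂_{k+1}:

  H_2: rank ker ∂_2 − rank ∂_3 = (12 − 12) − 0 = 0, and there is no ∂_3, so H_2 = 0.

(K is a triangulation of the real projective plane RP^2.)

H_2 = 0.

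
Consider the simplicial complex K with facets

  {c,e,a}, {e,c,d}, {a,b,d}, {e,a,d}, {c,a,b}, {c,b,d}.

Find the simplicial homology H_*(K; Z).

Fix the vertex order a < b < c < d < e and write every simplex with vertices in increasing order. Then dim K = 2 and the simplices of K are:

  0-simplices (5): a, b, c, d, e
  1-simplices (9): ab, ac, ad, ae, bc, bd, cd, ce, de
  2-simplices (6): abc, abd, ace, ade, bcd, cde

giving chain groups C_0 ≅ Z^5, C_1 ≅ Z^9, C_2 ≅ Z^6.

The boundary map ∂_1: C_1 → C_0 sends each edge [p,q] (with p < q) to q − p.
The 5×9 boundary matrix has rank 4 and Smith normal form diag(1,1,1,1).

Boundary ∂_2: C_2 → C_1 acts by ∂[p,q,r] = [q,r] − [p,r] + [p,q]. For instance
  ∂bcd = cd − bd + bc,
  ∂ace = ce − ae + ac.
This gives a 9×6 integer matrix of rank 5; reducing to Smith normal form yields diagonal entries (1,1,1,1,1).

Computing H_k = (kernel of ∂_k) / (image of ∂_{k+1}):

  H_0: rank C_0 − rank ∂_1 = 5 − 4 = 1, and the invariant factors of ∂_1 are all 1, so H_0 ≅ Z.
  H_1: rank ker ∂_1 − rank ∂_2 = (9 − 4) − 5 = 0, and the invariant factors of ∂_2 are all 1, so H_1 ≅ 0.
  H_2: rank ker ∂_2 − rank ∂_3 = (6 − 5) − 0 = 1, and there is no ∂_3, so H_2 ≅ Z.

H_0 = Z,  H_1 = 0,  H_2 = Z.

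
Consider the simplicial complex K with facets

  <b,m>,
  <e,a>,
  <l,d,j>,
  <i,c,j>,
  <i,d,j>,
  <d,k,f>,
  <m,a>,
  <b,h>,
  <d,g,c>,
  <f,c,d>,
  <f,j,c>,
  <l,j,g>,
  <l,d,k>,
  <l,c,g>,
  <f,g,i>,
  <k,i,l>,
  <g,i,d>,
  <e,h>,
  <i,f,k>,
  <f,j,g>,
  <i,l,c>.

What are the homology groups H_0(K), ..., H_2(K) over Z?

H_0 ≅ Z^2,  H_1 ≅ Z^3,  H_2 ≅ Z.

Fix the vertex order a < b < c < d < e < f < g < h < i < j < k < l < m and write every simplex with vertices in increasing order. Then dim K = 2 and the simplices of K are:

  0-simplices (13): a, b, c, d, e, f, g, h, i, j, k, l, m
  1-simplices (29): ae, am, bh, bm, cd, cf, cg, ci, cj, cl, df, dg, di, dj, dk, dl, eh, fg, fi, fj, fk, gi, gj, gl, ij, ik, il, jl, kl
  2-simplices (16): cdf, cdg, cfj, cgl, cij, cil, dfk, dgi, dij, djl, dkl, fgi, fgj, fik, gjl, ikl

so the chain groups are C_0 ≅ Z^13, C_1 ≅ Z^29, C_2 ≅ Z^16.

Boundary ∂_1: C_1 → C_0 sends each edge [p,q] (with p < q) to q − p. For instance
  ∂ik = k − i.
The resulting 13×29 matrix has rank 11, and its Smith normal form has invariant factors (1,1,1,1,1,1,1,1,1,1,1).

∂_2: C_2 → C_1 maps a triangle to the signed sum of its edges. For instance
  ∂cij = ij − cj + ci,
  ∂ikl = kl − il + ik.
The resulting 29×16 matrix has rank 15, and its Smith normal form has invariant factors (1,1,1,1,1,1,1,1,1,1,1,1,1,1,1).

Computing H_k = (kernel of ∂_k) / (image of ∂_{k+1}):

  H_0: rank C_0 − rank ∂_1 = 13 − 11 = 2, and the invariant factors of ∂_1 are all 1, so H_0 = Z^2.
  H_1: rank ker ∂_1 − rank ∂_2 = (29 − 11) − 15 = 3, and the invariant factors of ∂_2 are all 1, so H_1 = Z^3.
  H_2: rank ker ∂_2 − rank ∂_3 = (16 − 15) − 0 = 1, and there is no ∂_3, so H_2 = Z.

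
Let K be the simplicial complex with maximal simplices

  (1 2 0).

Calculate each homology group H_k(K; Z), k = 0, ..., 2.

Fix the vertex order 0 < 1 < 2 and write every simplex with vertices in increasing order. Then dim K = 2 and the simplices of K are:

  0-simplices (3): [0], [1], [2]
  1-simplices (3): [0,1], [0,2], [1,2]
  2-simplices (1): [0,1,2]

so the chain groups are C_0 ≅ Z^3, C_1 ≅ Z^3, C_2 ≅ Z^1.

The boundary map ∂_1: C_1 → C_0 maps an edge to its endpoints' difference, ∂[p,q] = q − p.
This gives a 3×3 integer matrix of rank 2; reducing to Smith normal form yields diagonal entries (1,1).

The boundary map ∂_2: C_2 → C_1 maps a triangle to the signed sum of its edges. For instance
  ∂[0,1,2] = [1,2] − [0,2] + [0,1].
As a 3×1 matrix over Z this has rank 1, with invariant factors (1).

Reading off H_k = ker ∂_k / im ∂_{k+1}:

  H_0: rank C_0 − rank ∂_1 = 3 − 2 = 1, and the invariant factors of ∂_1 are all 1, so H_0 = Z.
  H_1: rank ker ∂_1 − rank ∂_2 = (3 − 2) − 1 = 0, and the invariant factors of ∂_2 are all 1, so H_1 = 0.
  H_2: rank ker ∂_2 − rank ∂_3 = (1 − 1) − 0 = 0, and there is no ∂_3, so H_2 = 0.

H_0 ≅ Z,  H_1 = 0,  H_2 = 0.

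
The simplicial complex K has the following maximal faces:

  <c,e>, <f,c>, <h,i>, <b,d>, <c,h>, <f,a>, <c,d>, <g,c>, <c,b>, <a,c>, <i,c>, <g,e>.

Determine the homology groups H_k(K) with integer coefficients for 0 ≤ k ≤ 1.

We work with the vertex ordering a < b < c < d < e < f < g < h < i. The simplices of K, each written with vertices in increasing order, are:

  0-simplices (9): a, b, c, d, e, f, g, h, i
  1-simplices (12): ac, af, bc, bd, cd, ce, cf, cg, ch, ci, eg, hi

so the chain groups are C_0 ≅ Z^9, C_1 ≅ Z^12.

Boundary ∂_1: C_1 → C_0 sends each edge [p,q] (with p < q) to q − p. For instance
  ∂ci = i − c.
This gives a 9×12 integer matrix of rank 8; reducing to Smith normal form yields diagonal entries (1,1,1,1,1,1,1,1).

Reading off H_k = ker ∂_k / im ∂_{k+1}:

  H_0: rank C_0 − rank ∂_1 = 9 − 8 = 1, and the invariant factors of ∂_1 are all 1, so H_0 = Z.
  H_1: rank ker ∂_1 − rank ∂_2 = (12 − 8) − 0 = 4, and there is no ∂_2, so H_1 = Z^4.

H_0 ≅ Z,  H_1 ≅ Z^4.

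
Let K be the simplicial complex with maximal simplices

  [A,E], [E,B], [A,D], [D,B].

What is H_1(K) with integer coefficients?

H_1 ≅ Z.

Fix the vertex order A < B < D < E and write every simplex with vertices in increasing order. Then dim K = 1 and the simplices of K are:

  0-simplices (4): A, B, D, E
  1-simplices (4): AD, AE, BD, BE

so the chain groups are C_0 ≅ Z^4, C_1 ≅ Z^4.

Boundary ∂_1: C_1 → C_0 sends each edge [p,q] (with p < q) to q − p. For instance
  ∂BE = E − B.
As a 4×4 matrix over Z this has rank 3, with invariant factors (1,1,1).

Now H_k = ker ∂_k / im ∂_{k+1}, so:

  H_1: rank ker ∂_1 − rank ∂_2 = (4 − 3) − 0 = 1, and there is no ∂_2, so H_1 = Z.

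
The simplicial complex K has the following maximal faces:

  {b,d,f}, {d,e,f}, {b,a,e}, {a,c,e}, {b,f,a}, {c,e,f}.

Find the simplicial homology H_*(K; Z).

H_0 = Z,  H_1 = Z,  H_2 = 0.

K has 6 vertices, 12 edges, 6 triangles.
rank ∂_0 = 0, rank ∂_1 = 5 ⇒ b_0 = 6 − 0 − 5 = 1; all invariant factors of ∂_1 are 1 so no torsion. So H_0 ≅ Z.
rank ∂_1 = 5, rank ∂_2 = 6 ⇒ b_1 = 12 − 5 − 6 = 1; all invariant factors of ∂_2 are 1 so no torsion. So H_1 ≅ Z.
rank ∂_2 = 6, rank ∂_3 = 0 ⇒ b_2 = 6 − 6 − 0 = 0. So H_2 ≅ 0.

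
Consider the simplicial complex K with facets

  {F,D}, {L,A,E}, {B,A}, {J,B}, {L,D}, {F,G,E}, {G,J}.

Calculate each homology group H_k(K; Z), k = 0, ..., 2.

H_0 = Z,  H_1 = Z^2,  H_2 = 0.

We work with the vertex ordering A < B < D < E < F < G < J < L. The simplices of K, each written with vertices in increasing order, are:

  0-simplices (8): A, B, D, E, F, G, J, L
  1-simplices (11): AB, AE, AL, BJ, DF, DL, EF, EG, EL, FG, GJ
  2-simplices (2): AEL, EFG

Hence C_0 ≅ Z^8, C_1 ≅ Z^11, C_2 ≅ Z^2.

The boundary map ∂_1: C_1 → C_0 is given by ∂[p,q] = [q] − [p].
This gives a 8×11 integer matrix of rank 7; reducing to Smith normal form yields diagonal entries (1,1,1,1,1,1,1).

The boundary map ∂_2: C_2 → C_1 maps a triangle to the signed sum of its edges. For instance
  ∂AEL = EL − AL + AE,
  ∂EFG = FG − EG + EF.
This gives a 11×2 integer matrix of rank 2; reducing to Smith normal form yields diagonal entries (1,1).

Computing H_k = (kernel of ∂_k) / (image of ∂_{k+1}):

  H_0: rank C_0 − rank ∂_1 = 8 − 7 = 1, and the invariant factors of ∂_1 are all 1, so H_0 ≅ Z.
  H_1: rank ker ∂_1 − rank ∂_2 = (11 − 7) − 2 = 2, and the invariant factors of ∂_2 are all 1, so H_1 ≅ Z^2.
  H_2: rank ker ∂_2 − rank ∂_3 = (2 − 2) − 0 = 0, and there is no ∂_3, so H_2 ≅ 0.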